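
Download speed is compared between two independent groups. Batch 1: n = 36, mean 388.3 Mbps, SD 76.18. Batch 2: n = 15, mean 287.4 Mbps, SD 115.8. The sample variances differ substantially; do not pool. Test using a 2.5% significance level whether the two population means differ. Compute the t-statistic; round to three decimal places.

3.106

Let group 1 = batch 1, group 2 = batch 2. H0: μ_1 = μ_2; H1: μ_1 ≠ μ_2 (Welch's two-sample t-test, two-sided).
t = (x̄_1 − x̄_2)/√(s_1²/n_1 + s_2²/n_2) = (388.3 − 287.4)/√(76.18²/36 + 115.8²/15) = 3.106
Welch–Satterthwaite df ≈ 19.25
Two-sided p-value ≈ 0.006
Since p ≈ 0.006 < α = 0.025, reject H0; the data support H1.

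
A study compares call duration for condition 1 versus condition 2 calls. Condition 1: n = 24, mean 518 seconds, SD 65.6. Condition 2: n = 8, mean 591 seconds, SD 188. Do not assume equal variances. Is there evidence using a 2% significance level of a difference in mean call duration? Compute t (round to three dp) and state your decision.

Let group 1 = condition 1, group 2 = condition 2. H0: μ_1 = μ_2; H1: μ_1 ≠ μ_2 (Welch's two-sample t-test, two-sided).
t = (x̄_1 − x̄_2)/√(s_1²/n_1 + s_2²/n_2) = (518 − 591)/√(65.6²/24 + 188²/8) = -1.077
Welch–Satterthwaite df ≈ 7.58
Two-sided p-value ≈ 0.3147
Since p ≈ 0.3147 > α = 0.02, fail to reject H0; the evidence is not statistically significant.

t = -1.077; fail to reject H0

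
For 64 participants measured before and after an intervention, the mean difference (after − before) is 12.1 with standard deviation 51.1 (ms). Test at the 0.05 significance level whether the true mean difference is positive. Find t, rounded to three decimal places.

1.894

H0: μ_d = 0; H1: μ_d > 0 (paired t-test on the differences, right-tailed).
t = d̄/(s_d/√n) = 12.1/(51.1/√64) = 1.894
df = n − 1 = 63
p-value = P(T ≥ 1.894) ≈ 0.0314
Since p ≈ 0.0314 < α = 0.05, reject H0; the data support H1.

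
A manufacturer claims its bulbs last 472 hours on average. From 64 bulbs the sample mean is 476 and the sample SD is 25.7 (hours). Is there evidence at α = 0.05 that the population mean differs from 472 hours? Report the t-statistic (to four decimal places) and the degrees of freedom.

t = 1.2451, df = 63

H0: μ = 472; H1: μ ≠ 472 (one-sample t-test, two-sided).
t = (x̄ − μ₀)/(s/√n) = (476 − 472)/(25.7/√64) = 1.2451
df = n − 1 = 63
Two-sided p-value ≈ 0.2177
Since p ≈ 0.2177 > α = 0.05, fail to reject H0; the evidence is not statistically significant.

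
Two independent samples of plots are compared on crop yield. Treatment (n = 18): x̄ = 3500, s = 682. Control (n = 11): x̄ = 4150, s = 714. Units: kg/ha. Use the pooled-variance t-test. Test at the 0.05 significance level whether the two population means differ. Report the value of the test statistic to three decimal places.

Let group 1 = treatment, group 2 = control. H0: μ_1 = μ_2; H1: μ_1 ≠ μ_2 (two-sample pooled-variance t-test, two-sided).
s_p² = [(18−1)·682² + (11−1)·714²]/(18+11−2) = 481669
t = (3500 − 4150)/√[481669·(1/18 + 1/11)] = -2.447
df = n₁ + n₂ − 2 = 27
Two-sided p-value ≈ 0.0212
Since p ≈ 0.0212 < α = 0.05, reject H0; the evidence is statistically significant.

-2.447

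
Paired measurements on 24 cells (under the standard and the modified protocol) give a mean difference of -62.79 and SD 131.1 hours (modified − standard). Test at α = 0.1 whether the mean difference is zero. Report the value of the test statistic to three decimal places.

-2.346

H0: μ_d = 0; H1: μ_d ≠ 0 (paired t-test on the differences, two-sided).
t = d̄/(s_d/√n) = -62.79/(131.1/√24) = -2.346
df = n − 1 = 23
Two-sided p-value ≈ 0.028
Since p ≈ 0.028 < α = 0.1, reject H0; the data support H1.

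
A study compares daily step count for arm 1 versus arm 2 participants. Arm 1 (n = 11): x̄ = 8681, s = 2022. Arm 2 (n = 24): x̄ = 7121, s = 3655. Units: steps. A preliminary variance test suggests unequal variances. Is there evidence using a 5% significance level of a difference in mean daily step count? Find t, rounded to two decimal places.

Let group 1 = arm 1, group 2 = arm 2. H0: μ_1 = μ_2; H1: μ_1 ≠ μ_2 (Welch's two-sample t-test, two-sided).
t = (x̄_1 − x̄_2)/√(s_1²/n_1 + s_2²/n_2) = (8681 − 7121)/√(2022²/11 + 3655²/24) = 1.62
Welch–Satterthwaite df ≈ 31.58
Two-sided p-value ≈ 0.1154
Since p ≈ 0.1154 > α = 0.05, fail to reject H0; the data do not provide sufficient evidence against H0.

1.62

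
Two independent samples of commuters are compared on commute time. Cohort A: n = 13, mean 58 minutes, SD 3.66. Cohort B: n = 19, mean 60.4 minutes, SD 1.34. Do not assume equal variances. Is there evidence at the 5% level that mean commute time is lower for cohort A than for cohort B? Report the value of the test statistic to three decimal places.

Let group 1 = cohort A, group 2 = cohort B. H0: μ_1 = μ_2; H1: μ_1 < μ_2 (Welch's two-sample t-test, left-tailed).
t = (x̄_1 − x̄_2)/√(s_1²/n_1 + s_2²/n_2) = (58 − 60.4)/√(3.66²/13 + 1.34²/19) = -2.263
Welch–Satterthwaite df ≈ 14.22
p-value = P(T ≤ -2.263) ≈ 0.020
Since p ≈ 0.020 < α = 0.05, reject H0; the data support H1.

-2.263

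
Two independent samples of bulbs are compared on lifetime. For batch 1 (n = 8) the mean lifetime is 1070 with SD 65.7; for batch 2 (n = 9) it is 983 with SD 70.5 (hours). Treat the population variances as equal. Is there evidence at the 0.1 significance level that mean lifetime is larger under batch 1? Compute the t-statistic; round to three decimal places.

Let group 1 = batch 1, group 2 = batch 2. H0: μ_1 = μ_2; H1: μ_1 > μ_2 (two-sample pooled-variance t-test, right-tailed).
s_p² = [(8−1)·65.7² + (9−1)·70.5²]/(8+9−2) = 4665.16
t = (1070 − 983)/√[4665.16·(1/8 + 1/9)] = 2.621
df = n₁ + n₂ − 2 = 15
p-value = P(T ≥ 2.621) ≈ 0.0096
Since p ≈ 0.0096 < α = 0.1, reject H0; the data support H1.

2.621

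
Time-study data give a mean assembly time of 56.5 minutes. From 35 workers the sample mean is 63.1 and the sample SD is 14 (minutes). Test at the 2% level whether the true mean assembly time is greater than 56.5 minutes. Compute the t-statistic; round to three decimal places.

2.789

H0: μ = 56.5; H1: μ > 56.5 (one-sample t-test, right-tailed).
t = (x̄ − μ₀)/(s/√n) = (63.1 − 56.5)/(14/√35) = 2.789
df = n − 1 = 34
p-value = P(T ≥ 2.789) ≈ 0.004
Since p ≈ 0.004 < α = 0.02, reject H0; the data support H1.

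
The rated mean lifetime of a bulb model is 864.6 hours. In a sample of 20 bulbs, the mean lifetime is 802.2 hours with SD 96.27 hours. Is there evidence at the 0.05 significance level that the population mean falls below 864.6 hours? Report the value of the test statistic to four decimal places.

-2.8987

H0: μ = 864.6; H1: μ < 864.6 (one-sample t-test, left-tailed).
t = (x̄ − μ₀)/(s/√n) = (802.2 − 864.6)/(96.27/√20) = -2.8987
df = n − 1 = 19
p-value = P(T ≤ -2.8987) ≈ 0.0046
Since p ≈ 0.0046 < α = 0.05, reject H0; the data support H1.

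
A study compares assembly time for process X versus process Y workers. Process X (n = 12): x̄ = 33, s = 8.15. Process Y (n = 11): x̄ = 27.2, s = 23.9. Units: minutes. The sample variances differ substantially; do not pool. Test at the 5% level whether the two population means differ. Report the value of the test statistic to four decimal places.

0.7651

Let group 1 = process X, group 2 = process Y. H0: μ_1 = μ_2; H1: μ_1 ≠ μ_2 (Welch's two-sample t-test, two-sided).
t = (x̄_1 − x̄_2)/√(s_1²/n_1 + s_2²/n_2) = (33 − 27.2)/√(8.15²/12 + 23.9²/11) = 0.7651
Welch–Satterthwaite df ≈ 12.12
Two-sided p-value ≈ 0.4588
Since p ≈ 0.4588 > α = 0.05, fail to reject H0; the data do not provide sufficient evidence against H0.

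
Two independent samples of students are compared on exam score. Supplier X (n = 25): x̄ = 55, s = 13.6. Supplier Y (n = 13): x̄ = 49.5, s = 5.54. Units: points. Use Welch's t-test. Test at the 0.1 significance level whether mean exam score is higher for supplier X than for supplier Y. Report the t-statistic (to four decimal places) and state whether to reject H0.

Let group 1 = supplier X, group 2 = supplier Y. H0: μ_1 = μ_2; H1: μ_1 > μ_2 (Welch's two-sample t-test, right-tailed).
t = (x̄_1 − x̄_2)/√(s_1²/n_1 + s_2²/n_2) = (55 − 49.5)/√(13.6²/25 + 5.54²/13) = 1.7606
Welch–Satterthwaite df ≈ 34.70
p-value = P(T ≥ 1.7606) ≈ 0.0436
Since p ≈ 0.0436 < α = 0.1, reject H0; the data support H1.

t = 1.7606; reject H0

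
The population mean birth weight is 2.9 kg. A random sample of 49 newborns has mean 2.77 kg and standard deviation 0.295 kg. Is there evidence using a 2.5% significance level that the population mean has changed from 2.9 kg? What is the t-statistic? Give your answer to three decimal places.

-3.085

H0: μ = 2.9; H1: μ ≠ 2.9 (one-sample t-test, two-sided).
t = (x̄ − μ₀)/(s/√n) = (2.77 − 2.9)/(0.295/√49) = -3.085
df = n − 1 = 48
Two-sided p-value ≈ 0.0034
Since p ≈ 0.0034 < α = 0.025, reject H0; the evidence is statistically significant.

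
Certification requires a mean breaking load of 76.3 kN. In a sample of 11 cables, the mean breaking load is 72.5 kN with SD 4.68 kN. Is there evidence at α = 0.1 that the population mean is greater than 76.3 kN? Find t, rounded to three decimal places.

H0: μ = 76.3; H1: μ > 76.3 (one-sample t-test, right-tailed).
t = (x̄ − μ₀)/(s/√n) = (72.5 − 76.3)/(4.68/√11) = -2.693
df = n − 1 = 10
p-value = P(T ≥ -2.693) ≈ 0.9887
Since p ≈ 0.9887 > α = 0.1, fail to reject H0; the evidence is not statistically significant.

-2.693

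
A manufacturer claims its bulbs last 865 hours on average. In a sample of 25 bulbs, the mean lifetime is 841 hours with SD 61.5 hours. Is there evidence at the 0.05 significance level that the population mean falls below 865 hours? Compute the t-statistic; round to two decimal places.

H0: μ = 865; H1: μ < 865 (one-sample t-test, left-tailed).
t = (x̄ − μ₀)/(s/√n) = (841 − 865)/(61.5/√25) = -1.95
df = n − 1 = 24
p-value = P(T ≤ -1.95) ≈ 0.031
Since p ≈ 0.031 < α = 0.05, reject H0; the evidence is statistically significant.

-1.95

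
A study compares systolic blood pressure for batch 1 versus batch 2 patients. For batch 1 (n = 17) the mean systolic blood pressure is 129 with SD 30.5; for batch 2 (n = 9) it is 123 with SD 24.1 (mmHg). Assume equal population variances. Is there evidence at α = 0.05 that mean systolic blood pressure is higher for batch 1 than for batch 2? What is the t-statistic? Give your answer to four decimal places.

0.5102

Let group 1 = batch 1, group 2 = batch 2. H0: μ_1 = μ_2; H1: μ_1 > μ_2 (two-sample pooled-variance t-test, right-tailed).
s_p² = [(17−1)·30.5² + (9−1)·24.1²]/(17+9−2) = 813.77
t = (129 − 123)/√[813.77·(1/17 + 1/9)] = 0.5102
df = n₁ + n₂ − 2 = 24
p-value = P(T ≥ 0.5102) ≈ 0.307
Since p ≈ 0.307 > α = 0.05, fail to reject H0; the data do not provide sufficient evidence against H0.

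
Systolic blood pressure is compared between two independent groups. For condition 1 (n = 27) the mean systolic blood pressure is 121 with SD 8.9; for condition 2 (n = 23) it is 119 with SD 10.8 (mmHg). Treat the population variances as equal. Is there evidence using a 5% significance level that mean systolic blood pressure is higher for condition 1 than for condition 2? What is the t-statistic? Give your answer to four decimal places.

Let group 1 = condition 1, group 2 = condition 2. H0: μ_1 = μ_2; H1: μ_1 > μ_2 (two-sample pooled-variance t-test, right-tailed).
s_p² = [(27−1)·8.9² + (23−1)·10.8²]/(27+23−2) = 96.3654
t = (121 − 119)/√[96.3654·(1/27 + 1/23)] = 0.7180
df = n₁ + n₂ − 2 = 48
p-value = P(T ≥ 0.7180) ≈ 0.238
Since p ≈ 0.238 > α = 0.05, fail to reject H0; the data do not provide sufficient evidence against H0.

0.7180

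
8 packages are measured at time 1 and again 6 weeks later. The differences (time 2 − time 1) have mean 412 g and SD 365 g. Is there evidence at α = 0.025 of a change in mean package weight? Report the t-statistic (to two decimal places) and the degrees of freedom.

H0: μ_d = 0; H1: μ_d ≠ 0 (paired t-test on the differences, two-sided).
t = d̄/(s_d/√n) = 412/(365/√8) = 3.19
df = n − 1 = 7
Two-sided p-value ≈ 0.0152
Since p ≈ 0.0152 < α = 0.025, reject H0; the data support H1.

t = 3.19, df = 7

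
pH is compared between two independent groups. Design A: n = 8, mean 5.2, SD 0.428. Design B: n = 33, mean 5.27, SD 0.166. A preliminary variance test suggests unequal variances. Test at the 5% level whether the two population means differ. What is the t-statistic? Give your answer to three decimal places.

-0.454

Let group 1 = design A, group 2 = design B. H0: μ_1 = μ_2; H1: μ_1 ≠ μ_2 (Welch's two-sample t-test, two-sided).
t = (x̄_1 − x̄_2)/√(s_1²/n_1 + s_2²/n_2) = (5.2 − 5.27)/√(0.428²/8 + 0.166²/33) = -0.454
Welch–Satterthwaite df ≈ 7.52
Two-sided p-value ≈ 0.662
Since p ≈ 0.662 > α = 0.05, fail to reject H0; the data do not provide sufficient evidence against H0.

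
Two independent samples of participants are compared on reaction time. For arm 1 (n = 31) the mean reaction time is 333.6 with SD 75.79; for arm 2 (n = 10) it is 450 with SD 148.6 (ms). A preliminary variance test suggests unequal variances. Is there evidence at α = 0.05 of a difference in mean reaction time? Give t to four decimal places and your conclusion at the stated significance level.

Let group 1 = arm 1, group 2 = arm 2. H0: μ_1 = μ_2; H1: μ_1 ≠ μ_2 (Welch's two-sample t-test, two-sided).
t = (x̄_1 − x̄_2)/√(s_1²/n_1 + s_2²/n_2) = (333.6 − 450)/√(75.79²/31 + 148.6²/10) = -2.3792
Welch–Satterthwaite df ≈ 10.55
Two-sided p-value ≈ 0.0374
Since p ≈ 0.0374 < α = 0.05, reject H0; the evidence is statistically significant.

t = -2.3792; reject H0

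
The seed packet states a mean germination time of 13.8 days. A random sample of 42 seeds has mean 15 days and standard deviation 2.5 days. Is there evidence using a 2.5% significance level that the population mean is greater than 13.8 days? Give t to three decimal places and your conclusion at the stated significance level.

H0: μ = 13.8; H1: μ > 13.8 (one-sample t-test, right-tailed).
t = (x̄ − μ₀)/(s/√n) = (15 − 13.8)/(2.5/√42) = 3.111
df = n − 1 = 41
p-value = P(T ≥ 3.111) ≈ 0.002
Since p ≈ 0.002 < α = 0.025, reject H0; the data support H1.

t = 3.111; reject H0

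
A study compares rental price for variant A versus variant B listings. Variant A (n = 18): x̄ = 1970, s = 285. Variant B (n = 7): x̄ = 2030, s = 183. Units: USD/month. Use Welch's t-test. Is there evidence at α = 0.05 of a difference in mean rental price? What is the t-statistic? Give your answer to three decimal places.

Let group 1 = variant A, group 2 = variant B. H0: μ_1 = μ_2; H1: μ_1 ≠ μ_2 (Welch's two-sample t-test, two-sided).
t = (x̄_1 − x̄_2)/√(s_1²/n_1 + s_2²/n_2) = (1970 − 2030)/√(285²/18 + 183²/7) = -0.622
Welch–Satterthwaite df ≈ 17.24
Two-sided p-value ≈ 0.542
Since p ≈ 0.542 > α = 0.05, fail to reject H0; the data do not provide sufficient evidence against H0.

-0.622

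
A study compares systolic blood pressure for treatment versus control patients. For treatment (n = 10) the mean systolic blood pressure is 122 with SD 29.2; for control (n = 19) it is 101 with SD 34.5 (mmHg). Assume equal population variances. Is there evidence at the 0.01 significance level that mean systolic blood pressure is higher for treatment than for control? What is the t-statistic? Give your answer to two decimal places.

Let group 1 = treatment, group 2 = control. H0: μ_1 = μ_2; H1: μ_1 > μ_2 (two-sample pooled-variance t-test, right-tailed).
s_p² = [(10−1)·29.2² + (19−1)·34.5²]/(10+19−2) = 1077.71
t = (122 − 101)/√[1077.71·(1/10 + 1/19)] = 1.64
df = n₁ + n₂ − 2 = 27
p-value = P(T ≥ 1.64) ≈ 0.057
Since p ≈ 0.057 > α = 0.01, fail to reject H0; the evidence is not statistically significant.

1.64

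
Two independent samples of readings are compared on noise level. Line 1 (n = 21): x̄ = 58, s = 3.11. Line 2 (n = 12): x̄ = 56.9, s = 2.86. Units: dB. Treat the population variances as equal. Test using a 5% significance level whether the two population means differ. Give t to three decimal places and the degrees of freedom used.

t = 1.005, df = 31

Let group 1 = line 1, group 2 = line 2. H0: μ_1 = μ_2; H1: μ_1 ≠ μ_2 (two-sample pooled-variance t-test, two-sided).
s_p² = [(21−1)·3.11² + (12−1)·2.86²]/(21+12−2) = 9.1425
t = (58 − 56.9)/√[9.1425·(1/21 + 1/12)] = 1.005
df = n₁ + n₂ − 2 = 31
Two-sided p-value ≈ 0.3225
Since p ≈ 0.3225 > α = 0.05, fail to reject H0; the data do not provide sufficient evidence against H0.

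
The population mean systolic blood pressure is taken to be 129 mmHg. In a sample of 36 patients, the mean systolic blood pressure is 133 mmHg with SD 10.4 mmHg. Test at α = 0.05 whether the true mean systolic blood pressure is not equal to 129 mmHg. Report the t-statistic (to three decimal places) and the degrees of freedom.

t = 2.308, df = 35

H0: μ = 129; H1: μ ≠ 129 (one-sample t-test, two-sided).
t = (x̄ − μ₀)/(s/√n) = (133 − 129)/(10.4/√36) = 2.308
df = n − 1 = 35
Two-sided p-value ≈ 0.027
Since p ≈ 0.027 < α = 0.05, reject H0; the data support H1.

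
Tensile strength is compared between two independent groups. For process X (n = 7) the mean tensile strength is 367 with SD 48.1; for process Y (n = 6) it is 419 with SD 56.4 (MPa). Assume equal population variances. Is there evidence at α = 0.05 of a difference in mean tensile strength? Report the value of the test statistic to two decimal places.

Let group 1 = process X, group 2 = process Y. H0: μ_1 = μ_2; H1: μ_1 ≠ μ_2 (two-sample pooled-variance t-test, two-sided).
s_p² = [(7−1)·48.1² + (6−1)·56.4²]/(7+6−2) = 2707.86
t = (367 − 419)/√[2707.86·(1/7 + 1/6)] = -1.80
df = n₁ + n₂ − 2 = 11
Two-sided p-value ≈ 0.1000
Since p ≈ 0.1000 > α = 0.05, fail to reject H0; the data do not provide sufficient evidence against H0.

-1.80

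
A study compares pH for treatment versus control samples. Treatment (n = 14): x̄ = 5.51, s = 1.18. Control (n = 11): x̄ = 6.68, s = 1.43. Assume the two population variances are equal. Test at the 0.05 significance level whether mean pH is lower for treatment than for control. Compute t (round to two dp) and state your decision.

Let group 1 = treatment, group 2 = control. H0: μ_1 = μ_2; H1: μ_1 < μ_2 (two-sample pooled-variance t-test, left-tailed).
s_p² = [(14−1)·1.18² + (11−1)·1.43²]/(14+11−2) = 1.6761
t = (5.51 − 6.68)/√[1.6761·(1/14 + 1/11)] = -2.24
df = n₁ + n₂ − 2 = 23
p-value = P(T ≤ -2.24) ≈ 0.017
Since p ≈ 0.017 < α = 0.05, reject H0; the data support H1.

t = -2.24; reject H0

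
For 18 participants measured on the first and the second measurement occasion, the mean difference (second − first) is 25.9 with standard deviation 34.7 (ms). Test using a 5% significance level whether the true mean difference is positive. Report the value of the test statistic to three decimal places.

H0: μ_d = 0; H1: μ_d > 0 (paired t-test on the differences, right-tailed).
t = d̄/(s_d/√n) = 25.9/(34.7/√18) = 3.167
df = n − 1 = 17
p-value = P(T ≥ 3.167) ≈ 0.0028
Since p ≈ 0.0028 < α = 0.05, reject H0; the evidence is statistically significant.

3.167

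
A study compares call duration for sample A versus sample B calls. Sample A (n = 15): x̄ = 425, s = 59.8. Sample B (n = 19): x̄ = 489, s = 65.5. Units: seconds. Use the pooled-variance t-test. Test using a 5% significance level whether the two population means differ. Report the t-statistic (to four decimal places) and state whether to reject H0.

t = -2.9379; reject H0

Let group 1 = sample A, group 2 = sample B. H0: μ_1 = μ_2; H1: μ_1 ≠ μ_2 (two-sample pooled-variance t-test, two-sided).
s_p² = [(15−1)·59.8² + (19−1)·65.5²]/(15+19−2) = 3977.78
t = (425 − 489)/√[3977.78·(1/15 + 1/19)] = -2.9379
df = n₁ + n₂ − 2 = 32
Two-sided p-value ≈ 0.006
Since p ≈ 0.006 < α = 0.05, reject H0; the evidence is statistically significant.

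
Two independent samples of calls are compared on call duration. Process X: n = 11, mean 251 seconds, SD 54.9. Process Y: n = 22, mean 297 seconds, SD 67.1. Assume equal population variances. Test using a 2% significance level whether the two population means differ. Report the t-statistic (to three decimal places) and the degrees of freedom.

t = -1.964, df = 31

Let group 1 = process X, group 2 = process Y. H0: μ_1 = μ_2; H1: μ_1 ≠ μ_2 (two-sample pooled-variance t-test, two-sided).
s_p² = [(11−1)·54.9² + (22−1)·67.1²]/(11+22−2) = 4022.28
t = (251 − 297)/√[4022.28·(1/11 + 1/22)] = -1.964
df = n₁ + n₂ − 2 = 31
Two-sided p-value ≈ 0.059
Since p ≈ 0.059 > α = 0.02, fail to reject H0; the evidence is not statistically significant.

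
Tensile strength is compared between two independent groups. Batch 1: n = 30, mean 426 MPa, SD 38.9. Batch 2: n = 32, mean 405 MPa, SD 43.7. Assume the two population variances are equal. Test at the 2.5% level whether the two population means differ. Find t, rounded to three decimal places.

Let group 1 = batch 1, group 2 = batch 2. H0: μ_1 = μ_2; H1: μ_1 ≠ μ_2 (two-sample pooled-variance t-test, two-sided).
s_p² = [(30−1)·38.9² + (32−1)·43.7²]/(30+32−2) = 1718.06
t = (426 − 405)/√[1718.06·(1/30 + 1/32)] = 1.994
df = n₁ + n₂ − 2 = 60
Two-sided p-value ≈ 0.051
Since p ≈ 0.051 > α = 0.025, fail to reject H0; the data do not provide sufficient evidence against H0.

1.994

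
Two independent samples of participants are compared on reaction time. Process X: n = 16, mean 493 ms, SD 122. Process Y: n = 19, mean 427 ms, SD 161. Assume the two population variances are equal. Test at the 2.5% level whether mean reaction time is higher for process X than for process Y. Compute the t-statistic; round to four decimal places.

Let group 1 = process X, group 2 = process Y. H0: μ_1 = μ_2; H1: μ_1 > μ_2 (two-sample pooled-variance t-test, right-tailed).
s_p² = [(16−1)·122² + (19−1)·161²]/(16+19−2) = 20904.2
t = (493 − 427)/√[20904.2·(1/16 + 1/19)] = 1.3453
df = n₁ + n₂ − 2 = 33
p-value = P(T ≥ 1.3453) ≈ 0.094
Since p ≈ 0.094 > α = 0.025, fail to reject H0; the data do not provide sufficient evidence against H0.

1.3453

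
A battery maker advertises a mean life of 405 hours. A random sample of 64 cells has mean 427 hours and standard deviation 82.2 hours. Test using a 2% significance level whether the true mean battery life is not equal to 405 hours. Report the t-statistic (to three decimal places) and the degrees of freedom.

H0: μ = 405; H1: μ ≠ 405 (one-sample t-test, two-sided).
t = (x̄ − μ₀)/(s/√n) = (427 − 405)/(82.2/√64) = 2.141
df = n − 1 = 63
Two-sided p-value ≈ 0.036
Since p ≈ 0.036 > α = 0.02, fail to reject H0; the data do not provide sufficient evidence against H0.

t = 2.141, df = 63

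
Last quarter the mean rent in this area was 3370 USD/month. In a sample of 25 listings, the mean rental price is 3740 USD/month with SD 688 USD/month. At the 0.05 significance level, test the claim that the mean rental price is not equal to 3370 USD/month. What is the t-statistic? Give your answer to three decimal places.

2.689

H0: μ = 3370; H1: μ ≠ 3370 (one-sample t-test, two-sided).
t = (x̄ − μ₀)/(s/√n) = (3740 − 3370)/(688/√25) = 2.689
df = n − 1 = 24
Two-sided p-value ≈ 0.013
Since p ≈ 0.013 < α = 0.05, reject H0; the evidence is statistically significant.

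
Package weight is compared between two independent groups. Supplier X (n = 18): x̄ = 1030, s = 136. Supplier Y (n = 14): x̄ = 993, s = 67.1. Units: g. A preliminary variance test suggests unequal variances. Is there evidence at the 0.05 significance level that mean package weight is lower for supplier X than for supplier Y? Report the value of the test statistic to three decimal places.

Let group 1 = supplier X, group 2 = supplier Y. H0: μ_1 = μ_2; H1: μ_1 < μ_2 (Welch's two-sample t-test, left-tailed).
t = (x̄_1 − x̄_2)/√(s_1²/n_1 + s_2²/n_2) = (1030 − 993)/√(136²/18 + 67.1²/14) = 1.007
Welch–Satterthwaite df ≈ 25.98
p-value = P(T ≤ 1.007) ≈ 0.838
Since p ≈ 0.838 > α = 0.05, fail to reject H0; the evidence is not statistically significant.

1.007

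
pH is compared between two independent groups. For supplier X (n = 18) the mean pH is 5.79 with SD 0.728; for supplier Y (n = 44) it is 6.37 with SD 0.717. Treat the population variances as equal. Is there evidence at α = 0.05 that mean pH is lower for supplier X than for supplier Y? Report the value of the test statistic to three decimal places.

Let group 1 = supplier X, group 2 = supplier Y. H0: μ_1 = μ_2; H1: μ_1 < μ_2 (two-sample pooled-variance t-test, left-tailed).
s_p² = [(18−1)·0.728² + (44−1)·0.717²]/(18+44−2) = 0.518593
t = (5.79 − 6.37)/√[0.518593·(1/18 + 1/44)] = -2.879
df = n₁ + n₂ − 2 = 60
p-value = P(T ≤ -2.879) ≈ 0.0028
Since p ≈ 0.0028 < α = 0.05, reject H0; the data support H1.

-2.879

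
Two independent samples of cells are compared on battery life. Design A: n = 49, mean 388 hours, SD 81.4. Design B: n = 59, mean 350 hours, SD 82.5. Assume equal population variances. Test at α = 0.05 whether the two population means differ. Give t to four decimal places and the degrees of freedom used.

Let group 1 = design A, group 2 = design B. H0: μ_1 = μ_2; H1: μ_1 ≠ μ_2 (two-sample pooled-variance t-test, two-sided).
s_p² = [(49−1)·81.4² + (59−1)·82.5²]/(49+59−2) = 6724.61
t = (388 − 350)/√[6724.61·(1/49 + 1/59)] = 2.3975
df = n₁ + n₂ − 2 = 106
Two-sided p-value ≈ 0.0183
Since p ≈ 0.0183 < α = 0.05, reject H0; the data support H1.

t = 2.3975, df = 106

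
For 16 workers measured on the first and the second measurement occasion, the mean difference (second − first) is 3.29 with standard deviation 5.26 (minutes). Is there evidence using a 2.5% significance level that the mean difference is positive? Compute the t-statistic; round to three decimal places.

H0: μ_d = 0; H1: μ_d > 0 (paired t-test on the differences, right-tailed).
t = d̄/(s_d/√n) = 3.29/(5.26/√16) = 2.502
df = n − 1 = 15
p-value = P(T ≥ 2.502) ≈ 0.012
Since p ≈ 0.012 < α = 0.025, reject H0; the data support H1.

2.502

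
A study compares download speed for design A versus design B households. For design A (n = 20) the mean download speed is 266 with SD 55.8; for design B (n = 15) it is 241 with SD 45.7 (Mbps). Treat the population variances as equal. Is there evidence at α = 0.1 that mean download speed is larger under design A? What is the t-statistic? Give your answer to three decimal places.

1.414

Let group 1 = design A, group 2 = design B. H0: μ_1 = μ_2; H1: μ_1 > μ_2 (two-sample pooled-variance t-test, right-tailed).
s_p² = [(20−1)·55.8² + (15−1)·45.7²]/(20+15−2) = 2678.73
t = (266 − 241)/√[2678.73·(1/20 + 1/15)] = 1.414
df = n₁ + n₂ − 2 = 33
p-value = P(T ≥ 1.414) ≈ 0.083
Since p ≈ 0.083 < α = 0.1, reject H0; the evidence is statistically significant.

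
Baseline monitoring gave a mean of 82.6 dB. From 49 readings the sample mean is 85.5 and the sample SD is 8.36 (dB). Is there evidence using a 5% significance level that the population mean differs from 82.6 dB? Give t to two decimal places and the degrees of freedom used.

H0: μ = 82.6; H1: μ ≠ 82.6 (one-sample t-test, two-sided).
t = (x̄ − μ₀)/(s/√n) = (85.5 − 82.6)/(8.36/√49) = 2.43
df = n − 1 = 48
Two-sided p-value ≈ 0.019
Since p ≈ 0.019 < α = 0.05, reject H0; the data support H1.

t = 2.43, df = 48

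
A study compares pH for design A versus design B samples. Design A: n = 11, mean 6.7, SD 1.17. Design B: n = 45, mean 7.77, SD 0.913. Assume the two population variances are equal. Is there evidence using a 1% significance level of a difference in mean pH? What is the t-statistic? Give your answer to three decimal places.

Let group 1 = design A, group 2 = design B. H0: μ_1 = μ_2; H1: μ_1 ≠ μ_2 (two-sample pooled-variance t-test, two-sided).
s_p² = [(11−1)·1.17² + (45−1)·0.913²]/(11+45−2) = 0.932704
t = (6.7 − 7.77)/√[0.932704·(1/11 + 1/45)] = -3.294
df = n₁ + n₂ − 2 = 54
Two-sided p-value ≈ 0.002
Since p ≈ 0.002 < α = 0.01, reject H0; the evidence is statistically significant.

-3.294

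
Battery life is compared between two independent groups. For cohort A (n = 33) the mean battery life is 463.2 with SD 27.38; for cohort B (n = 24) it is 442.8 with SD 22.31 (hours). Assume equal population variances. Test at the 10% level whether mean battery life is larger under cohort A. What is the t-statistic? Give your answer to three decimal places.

2.996

Let group 1 = cohort A, group 2 = cohort B. H0: μ_1 = μ_2; H1: μ_1 > μ_2 (two-sample pooled-variance t-test, right-tailed).
s_p² = [(33−1)·27.38² + (24−1)·22.31²]/(33+24−2) = 644.313
t = (463.2 − 442.8)/√[644.313·(1/33 + 1/24)] = 2.996
df = n₁ + n₂ − 2 = 55
p-value = P(T ≥ 2.996) ≈ 0.002
Since p ≈ 0.002 < α = 0.1, reject H0; the data support H1.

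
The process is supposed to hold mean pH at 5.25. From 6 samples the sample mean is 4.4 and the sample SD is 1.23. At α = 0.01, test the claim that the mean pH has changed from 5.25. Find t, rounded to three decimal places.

H0: μ = 5.25; H1: μ ≠ 5.25 (one-sample t-test, two-sided).
t = (x̄ − μ₀)/(s/√n) = (4.4 − 5.25)/(1.23/√6) = -1.693
df = n − 1 = 5
Two-sided p-value ≈ 0.1513
Since p ≈ 0.1513 > α = 0.01, fail to reject H0; the evidence is not statistically significant.

-1.693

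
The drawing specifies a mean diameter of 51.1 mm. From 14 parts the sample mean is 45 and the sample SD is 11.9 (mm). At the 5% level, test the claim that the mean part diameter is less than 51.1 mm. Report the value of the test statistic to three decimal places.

H0: μ = 51.1; H1: μ < 51.1 (one-sample t-test, left-tailed).
t = (x̄ − μ₀)/(s/√n) = (45 − 51.1)/(11.9/√14) = -1.918
df = n − 1 = 13
p-value = P(T ≤ -1.918) ≈ 0.039
Since p ≈ 0.039 < α = 0.05, reject H0; the data support H1.

-1.918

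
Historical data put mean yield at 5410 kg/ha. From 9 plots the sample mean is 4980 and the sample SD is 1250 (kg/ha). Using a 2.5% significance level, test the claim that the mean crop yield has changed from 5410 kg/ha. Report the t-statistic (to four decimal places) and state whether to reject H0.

t = -1.0320; fail to reject H0

H0: μ = 5410; H1: μ ≠ 5410 (one-sample t-test, two-sided).
t = (x̄ − μ₀)/(s/√n) = (4980 − 5410)/(1250/√9) = -1.0320
df = n − 1 = 8
Two-sided p-value ≈ 0.332
Since p ≈ 0.332 > α = 0.025, fail to reject H0; the evidence is not statistically significant.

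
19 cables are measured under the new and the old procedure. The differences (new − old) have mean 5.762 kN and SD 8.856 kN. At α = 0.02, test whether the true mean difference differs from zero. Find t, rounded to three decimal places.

2.836

H0: μ_d = 0; H1: μ_d ≠ 0 (paired t-test on the differences, two-sided).
t = d̄/(s_d/√n) = 5.762/(8.856/√19) = 2.836
df = n − 1 = 18
Two-sided p-value ≈ 0.011
Since p ≈ 0.011 < α = 0.02, reject H0; the evidence is statistically significant.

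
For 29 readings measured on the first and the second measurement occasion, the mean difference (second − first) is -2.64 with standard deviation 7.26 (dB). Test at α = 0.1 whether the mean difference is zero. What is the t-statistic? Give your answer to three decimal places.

-1.958

H0: μ_d = 0; H1: μ_d ≠ 0 (paired t-test on the differences, two-sided).
t = d̄/(s_d/√n) = -2.64/(7.26/√29) = -1.958
df = n − 1 = 28
Two-sided p-value ≈ 0.060
Since p ≈ 0.060 < α = 0.1, reject H0; the evidence is statistically significant.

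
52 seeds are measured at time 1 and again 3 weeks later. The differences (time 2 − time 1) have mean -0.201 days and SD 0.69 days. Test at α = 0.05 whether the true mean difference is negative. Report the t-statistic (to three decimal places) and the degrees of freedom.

H0: μ_d = 0; H1: μ_d < 0 (paired t-test on the differences, left-tailed).
t = d̄/(s_d/√n) = -0.201/(0.69/√52) = -2.101
df = n − 1 = 51
p-value = P(T ≤ -2.101) ≈ 0.0203
Since p ≈ 0.0203 < α = 0.05, reject H0; the evidence is statistically significant.

t = -2.101, df = 51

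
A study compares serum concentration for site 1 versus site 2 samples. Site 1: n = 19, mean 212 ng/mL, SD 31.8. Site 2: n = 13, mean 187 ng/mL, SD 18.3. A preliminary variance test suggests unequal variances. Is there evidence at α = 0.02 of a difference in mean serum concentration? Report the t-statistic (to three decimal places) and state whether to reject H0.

Let group 1 = site 1, group 2 = site 2. H0: μ_1 = μ_2; H1: μ_1 ≠ μ_2 (Welch's two-sample t-test, two-sided).
t = (x̄_1 − x̄_2)/√(s_1²/n_1 + s_2²/n_2) = (212 − 187)/√(31.8²/19 + 18.3²/13) = 2.813
Welch–Satterthwaite df ≈ 29.33
Two-sided p-value ≈ 0.0087
Since p ≈ 0.0087 < α = 0.02, reject H0; the data support H1.

t = 2.813; reject H0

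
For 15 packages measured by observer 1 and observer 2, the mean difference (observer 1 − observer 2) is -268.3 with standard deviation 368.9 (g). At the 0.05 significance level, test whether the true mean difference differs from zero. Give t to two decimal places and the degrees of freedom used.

H0: μ_d = 0; H1: μ_d ≠ 0 (paired t-test on the differences, two-sided).
t = d̄/(s_d/√n) = -268.3/(368.9/√15) = -2.82
df = n − 1 = 14
Two-sided p-value ≈ 0.014
Since p ≈ 0.014 < α = 0.05, reject H0; the evidence is statistically significant.

t = -2.82, df = 14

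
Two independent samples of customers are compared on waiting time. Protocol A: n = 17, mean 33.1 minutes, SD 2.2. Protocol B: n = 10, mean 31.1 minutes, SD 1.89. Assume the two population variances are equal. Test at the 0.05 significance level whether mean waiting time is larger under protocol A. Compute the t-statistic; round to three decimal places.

2.397

Let group 1 = protocol A, group 2 = protocol B. H0: μ_1 = μ_2; H1: μ_1 > μ_2 (two-sample pooled-variance t-test, right-tailed).
s_p² = [(17−1)·2.2² + (10−1)·1.89²]/(17+10−2) = 4.38356
t = (33.1 − 31.1)/√[4.38356·(1/17 + 1/10)] = 2.397
df = n₁ + n₂ − 2 = 25
p-value = P(T ≥ 2.397) ≈ 0.012
Since p ≈ 0.012 < α = 0.05, reject H0; the data support H1.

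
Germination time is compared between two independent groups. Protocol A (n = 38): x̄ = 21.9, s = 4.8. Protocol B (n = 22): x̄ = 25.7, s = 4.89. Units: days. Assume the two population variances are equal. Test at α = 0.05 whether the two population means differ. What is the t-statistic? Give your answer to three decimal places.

Let group 1 = protocol A, group 2 = protocol B. H0: μ_1 = μ_2; H1: μ_1 ≠ μ_2 (two-sample pooled-variance t-test, two-sided).
s_p² = [(38−1)·4.8² + (22−1)·4.89²]/(38+22−2) = 23.3558
t = (21.9 − 25.7)/√[23.3558·(1/38 + 1/22)] = -2.935
df = n₁ + n₂ − 2 = 58
Two-sided p-value ≈ 0.005
Since p ≈ 0.005 < α = 0.05, reject H0; the evidence is statistically significant.

-2.935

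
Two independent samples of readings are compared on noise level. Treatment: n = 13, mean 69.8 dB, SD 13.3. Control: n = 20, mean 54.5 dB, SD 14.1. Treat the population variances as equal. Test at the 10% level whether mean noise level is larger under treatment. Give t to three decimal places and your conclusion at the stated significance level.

t = 3.113; reject H0

Let group 1 = treatment, group 2 = control. H0: μ_1 = μ_2; H1: μ_1 > μ_2 (two-sample pooled-variance t-test, right-tailed).
s_p² = [(13−1)·13.3² + (20−1)·14.1²]/(13+20−2) = 190.325
t = (69.8 − 54.5)/√[190.325·(1/13 + 1/20)] = 3.113
df = n₁ + n₂ − 2 = 31
p-value = P(T ≥ 3.113) ≈ 0.002
Since p ≈ 0.002 < α = 0.1, reject H0; the data support H1.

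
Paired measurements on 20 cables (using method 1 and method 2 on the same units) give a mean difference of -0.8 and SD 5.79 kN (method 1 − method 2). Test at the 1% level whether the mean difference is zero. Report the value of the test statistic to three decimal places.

H0: μ_d = 0; H1: μ_d ≠ 0 (paired t-test on the differences, two-sided).
t = d̄/(s_d/√n) = -0.8/(5.79/√20) = -0.618
df = n − 1 = 19
Two-sided p-value ≈ 0.5440
Since p ≈ 0.5440 > α = 0.01, fail to reject H0; the evidence is not statistically significant.

-0.618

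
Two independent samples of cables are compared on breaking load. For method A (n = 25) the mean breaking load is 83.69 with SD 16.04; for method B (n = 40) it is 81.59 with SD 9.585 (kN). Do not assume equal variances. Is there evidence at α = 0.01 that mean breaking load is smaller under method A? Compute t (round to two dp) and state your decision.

t = 0.59; fail to reject H0

Let group 1 = method A, group 2 = method B. H0: μ_1 = μ_2; H1: μ_1 < μ_2 (Welch's two-sample t-test, left-tailed).
t = (x̄_1 − x̄_2)/√(s_1²/n_1 + s_2²/n_2) = (83.69 − 81.59)/√(16.04²/25 + 9.585²/40) = 0.59
Welch–Satterthwaite df ≈ 34.84
p-value = P(T ≤ 0.59) ≈ 0.721
Since p ≈ 0.721 > α = 0.01, fail to reject H0; the data do not provide sufficient evidence against H0.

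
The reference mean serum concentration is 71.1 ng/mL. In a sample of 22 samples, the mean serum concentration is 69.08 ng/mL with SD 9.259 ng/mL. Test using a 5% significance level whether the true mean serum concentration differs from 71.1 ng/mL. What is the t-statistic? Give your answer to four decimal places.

H0: μ = 71.1; H1: μ ≠ 71.1 (one-sample t-test, two-sided).
t = (x̄ − μ₀)/(s/√n) = (69.08 − 71.1)/(9.259/√22) = -1.0233
df = n − 1 = 21
Two-sided p-value ≈ 0.3178
Since p ≈ 0.3178 > α = 0.05, fail to reject H0; the data do not provide sufficient evidence against H0.

-1.0233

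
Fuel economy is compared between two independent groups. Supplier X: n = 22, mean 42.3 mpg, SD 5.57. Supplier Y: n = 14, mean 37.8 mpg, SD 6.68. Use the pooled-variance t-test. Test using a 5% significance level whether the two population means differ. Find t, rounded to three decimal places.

Let group 1 = supplier X, group 2 = supplier Y. H0: μ_1 = μ_2; H1: μ_1 ≠ μ_2 (two-sample pooled-variance t-test, two-sided).
s_p² = [(22−1)·5.57² + (14−1)·6.68²]/(22+14−2) = 36.2239
t = (42.3 − 37.8)/√[36.2239·(1/22 + 1/14)] = 2.187
df = n₁ + n₂ − 2 = 34
Two-sided p-value ≈ 0.0357
Since p ≈ 0.0357 < α = 0.05, reject H0; the data support H1.

2.187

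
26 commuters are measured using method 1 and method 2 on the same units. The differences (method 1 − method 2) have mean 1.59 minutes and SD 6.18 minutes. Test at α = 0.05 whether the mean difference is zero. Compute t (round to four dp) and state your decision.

t = 1.3119; fail to reject H0

H0: μ_d = 0; H1: μ_d ≠ 0 (paired t-test on the differences, two-sided).
t = d̄/(s_d/√n) = 1.59/(6.18/√26) = 1.3119
df = n − 1 = 25
Two-sided p-value ≈ 0.2015
Since p ≈ 0.2015 > α = 0.05, fail to reject H0; the evidence is not statistically significant.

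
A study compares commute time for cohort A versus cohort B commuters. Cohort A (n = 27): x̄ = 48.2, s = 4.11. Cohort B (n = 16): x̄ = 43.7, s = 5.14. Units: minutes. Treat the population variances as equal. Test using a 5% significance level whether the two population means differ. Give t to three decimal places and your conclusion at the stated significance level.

t = 3.160; reject H0

Let group 1 = cohort A, group 2 = cohort B. H0: μ_1 = μ_2; H1: μ_1 ≠ μ_2 (two-sample pooled-variance t-test, two-sided).
s_p² = [(27−1)·4.11² + (16−1)·5.14²]/(27+16−2) = 20.3778
t = (48.2 − 43.7)/√[20.3778·(1/27 + 1/16)] = 3.160
df = n₁ + n₂ − 2 = 41
Two-sided p-value ≈ 0.003
Since p ≈ 0.003 < α = 0.05, reject H0; the data support H1.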